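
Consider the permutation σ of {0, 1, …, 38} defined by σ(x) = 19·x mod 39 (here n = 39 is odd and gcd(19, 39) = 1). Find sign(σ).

Trace 28: π^k(28) = [28, 25, 7, 16, 31, 4, 37] for k=0..6.
π_19 has 6 disjoint cycles with lengths [12, 12, 12, 1, 1, 1] on {0,…,38}.
39 − 6 = 33 transpositions; sign(π) = (−1)^33 = -1.

-1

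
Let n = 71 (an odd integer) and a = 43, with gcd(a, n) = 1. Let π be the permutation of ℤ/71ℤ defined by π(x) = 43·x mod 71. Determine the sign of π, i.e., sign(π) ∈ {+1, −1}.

+1

Start at x=12: 12 → 19 → 36 → 57 → 37 → 29 → 40 → … (one orbit).
The orbit structure of x ↦ 43x mod 71: 3 orbits of sizes [35, 35, 1].
71 − 3 = 68 transpositions; sign(π) = (−1)^68 = +1.
Via Zolotarev, sign(π_{43}) = (43|71) = +1.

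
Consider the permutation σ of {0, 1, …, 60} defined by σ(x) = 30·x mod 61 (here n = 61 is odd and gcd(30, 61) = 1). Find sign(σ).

Start at x=24: 24 → 49 → 6 → 58 → 32 → 45 → 8 → … (one orbit).
Cycle type of π: 60 + 1; total 2 cycles.
2 cycles on 61: each ℓ→(−1)^(ℓ−1), product (−1)^59 = -1.
Check: (30/61) = -1 by Zolotarev.

-1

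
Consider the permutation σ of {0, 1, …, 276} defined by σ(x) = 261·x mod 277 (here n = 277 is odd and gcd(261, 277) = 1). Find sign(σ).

Trace 102: π^k(102) = [102, 30, 74, 201, 108, 211, 225] for k=0..6.
π_261 has 7 disjoint cycles with lengths [46, 46, 46, 46, 46, 46, 1] on {0,…,276}.
Σ(ℓ_i−1) = 277−7 = 270; sign = (−1)^270 = +1.
Via Zolotarev, sign(π_{261}) = (261|277) = +1.

+1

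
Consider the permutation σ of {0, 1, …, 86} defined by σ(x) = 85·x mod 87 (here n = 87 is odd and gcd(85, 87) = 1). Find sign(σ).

Orbit of 25 under x↦85x: [25, 37, 13, 61, 52, 70, 34]… (length divides ord_87(85)).
π_85 has 6 disjoint cycles with lengths [28, 28, 28, 1, 1, 1] on {0,…,86}.
With 6 cycles on 87 points, sign = (−1)^{87−6} = -1.

-1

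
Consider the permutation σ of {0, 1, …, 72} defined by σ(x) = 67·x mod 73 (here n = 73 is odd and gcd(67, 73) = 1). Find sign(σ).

Trace 57: π^k(57) = [57, 23, 8, 25, 69, 24, 2] for k=0..6.
Decompose π into cycles: lengths [36, 36, 1] (3 cycles, including the fixed point 0).
n − c = 73 − 3 = 70; sign = (−1)^70 = +1.
Check: (67/73) = +1 by Zolotarev.

+1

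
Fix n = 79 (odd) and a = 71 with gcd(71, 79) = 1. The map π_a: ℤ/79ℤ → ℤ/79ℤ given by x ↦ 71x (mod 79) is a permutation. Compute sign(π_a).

-1

Orbit of 12 under x↦71x: [12, 62, 57, 18, 14, 46, 27]… (length divides ord_79(71)).
π_71 has 4 disjoint cycles with lengths [26, 26, 26, 1] on {0,…,78}.
n − c = 79 − 4 = 75; sign = (−1)^75 = -1.
(71|79)_J = -1 (Zolotarev's lemma cross-check).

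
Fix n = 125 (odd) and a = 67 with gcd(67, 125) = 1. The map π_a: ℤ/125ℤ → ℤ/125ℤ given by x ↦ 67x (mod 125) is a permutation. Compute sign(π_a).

Orbit of 102 under x↦67x: [102, 84, 3, 76, 92, 39, 113]… (length divides ord_125(67)).
Cycle type of π: 100 + 20 + 4 + 1; total 4 cycles.
4 cycles on 125: each ℓ→(−1)^(ℓ−1), product (−1)^121 = -1.
Zolotarev: (67|125) = -1, matching the cycle-count sign.

-1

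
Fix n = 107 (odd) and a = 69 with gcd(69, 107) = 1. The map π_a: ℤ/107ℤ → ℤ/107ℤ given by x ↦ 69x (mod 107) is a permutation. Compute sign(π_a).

Orbit of 16 under x↦69x: [16, 34, 99, 90, 4, 62, 105]… (length divides ord_107(69)).
Cycle type of π: 53×2 + 1; total 3 cycles.
n − c = 107 − 3 = 104; sign = (−1)^104 = +1.
(69|107)_J = +1 (Zolotarev's lemma cross-check).

+1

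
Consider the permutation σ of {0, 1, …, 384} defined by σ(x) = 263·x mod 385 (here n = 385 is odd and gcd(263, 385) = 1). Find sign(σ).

Orbit of 221 under x↦263x: [221, 373, 309, 32, 331, 43, 144]… (length divides ord_385(263)).
π_263 has 51 disjoint cycles with lengths [12, 12, 12, 12, 12, 12, 12, 12, 12, 12, 12, 12, 12, 12, 12, 12, 12, 12, 12, 12, 12, 12, 6, 6, 6, 6, 6, 6, 6, 6, 6, 6, 4, 4, 4, 4, 4, 4, 4, 4, 4, 4, 4, 3, 3, 2, 2, 2, 2, 2, 1] on {0,…,384}.
51 cycles on 385: each ℓ→(−1)^(ℓ−1), product (−1)^334 = +1.
The Jacobi symbol (263|385) = +1 (Zolotarev) agrees.

+1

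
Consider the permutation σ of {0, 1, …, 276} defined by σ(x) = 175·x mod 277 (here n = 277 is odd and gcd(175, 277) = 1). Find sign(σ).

+1

Orbit of 69 under x↦175x: [69, 164, 169, 213, 157, 52, 236]… (length divides ord_277(175)).
13 cycles of lengths [23, 23, 23, 23, 23, 23, 23, 23, 23, 23, 23, 23, 1].
Σ(ℓ_i−1) = 277−13 = 264; sign = (−1)^264 = +1.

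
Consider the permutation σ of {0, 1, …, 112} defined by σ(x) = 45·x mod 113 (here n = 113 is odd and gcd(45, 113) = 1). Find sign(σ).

Trace 57: π^k(57) = [57, 79, 52, 80, 97, 71, 31] for k=0..6.
Cycle type of π: 112 + 1; total 2 cycles.
With 2 cycles on 113 points, sign = (−1)^{113−2} = -1.
Via Zolotarev, sign(π_{45}) = (45|113) = -1.

-1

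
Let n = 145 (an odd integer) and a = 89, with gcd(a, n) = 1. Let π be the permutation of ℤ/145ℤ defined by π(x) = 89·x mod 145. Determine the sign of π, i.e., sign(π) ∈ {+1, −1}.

Orbit of 39 under x↦89x: [39, 136, 69, 51, 44, 1, 89]… (length divides ord_145(89)).
Cycle lengths of π_89 on ℤ/145ℤ: [28, 28, 28, 28, 28, 2, 2, 1]; 8 cycles in total.
145 − 8 = 137 transpositions; sign(π) = (−1)^137 = -1.
Check: (89/145) = -1 by Zolotarev.

-1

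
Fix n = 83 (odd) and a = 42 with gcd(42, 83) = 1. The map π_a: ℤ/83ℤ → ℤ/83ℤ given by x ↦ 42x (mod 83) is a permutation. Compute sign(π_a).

-1

Start at x=68: 68 → 34 → 17 → 50 → 25 → 54 → 27 → … (one orbit).
Decompose π into cycles: lengths [82, 1] (2 cycles, including the fixed point 0).
With 2 cycles on 83 points, sign = (−1)^{83−2} = -1.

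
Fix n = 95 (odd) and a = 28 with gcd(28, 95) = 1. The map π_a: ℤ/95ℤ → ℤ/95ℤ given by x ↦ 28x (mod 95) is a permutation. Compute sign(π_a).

Orbit of 9 under x↦28x: [9, 62, 26, 63, 54, 87, 61]… (length divides ord_95(28)).
The orbit structure of x ↦ 28x mod 95: 6 orbits of sizes [36, 36, 9, 9, 4, 1].
sign(π) = (−1)^{n − #cycles} = (−1)^{95−6} = (−1)^89 = -1.

-1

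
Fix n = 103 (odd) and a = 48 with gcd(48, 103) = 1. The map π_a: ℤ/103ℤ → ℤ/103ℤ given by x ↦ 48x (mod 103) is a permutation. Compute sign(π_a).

Trace 37: π^k(37) = [37, 25, 67, 23, 74, 50, 31] for k=0..6.
Cycle lengths of π_48 on ℤ/103ℤ: [102, 1]; 2 cycles in total.
sign(π) = (−1)^{n − #cycles} = (−1)^{103−2} = (−1)^101 = -1.
Check: (48/103) = -1 by Zolotarev.

-1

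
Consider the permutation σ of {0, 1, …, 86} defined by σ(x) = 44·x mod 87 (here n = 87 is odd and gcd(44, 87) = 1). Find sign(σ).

+1

Start at x=77: 77 → 82 → 41 → 64 → 32 → 16 → 8 → … (one orbit).
The orbit structure of x ↦ 44x mod 87: 5 orbits of sizes [28, 28, 28, 2, 1].
5 cycles on 87: each ℓ→(−1)^(ℓ−1), product (−1)^82 = +1.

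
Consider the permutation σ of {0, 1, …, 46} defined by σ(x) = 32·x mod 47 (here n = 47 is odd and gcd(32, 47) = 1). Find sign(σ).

Start at x=2: 2 → 17 → 27 → 18 → 12 → 8 → 21 → … (one orbit).
3 cycles of lengths [23, 23, 1].
3 cycles on 47: each ℓ→(−1)^(ℓ−1), product (−1)^44 = +1.
Zolotarev: (32|47) = +1, matching the cycle-count sign.

+1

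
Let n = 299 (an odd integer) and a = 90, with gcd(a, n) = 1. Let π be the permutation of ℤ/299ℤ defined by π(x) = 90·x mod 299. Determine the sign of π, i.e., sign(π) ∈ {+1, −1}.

Start at x=1: 1 → 90 → 27 → 38 → 131 → 129 → 248 → … (one orbit).
Cycle lengths of π_90 on ℤ/299ℤ: [22, 22, 22, 22, 22, 22, 22, 22, 22, 22, 22, 22, 22, 2, 2, 2, 2, 2, 2, 1]; 20 cycles in total.
n − c = 299 − 20 = 279; sign = (−1)^279 = -1.

-1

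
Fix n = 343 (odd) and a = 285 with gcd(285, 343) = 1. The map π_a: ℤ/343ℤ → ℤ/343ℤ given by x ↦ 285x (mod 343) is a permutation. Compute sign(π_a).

-1

Trace 30: π^k(30) = [30, 318, 78, 278, 340, 174, 198] for k=0..6.
4 cycles of lengths [294, 42, 6, 1].
4 cycles on 343: each ℓ→(−1)^(ℓ−1), product (−1)^339 = -1.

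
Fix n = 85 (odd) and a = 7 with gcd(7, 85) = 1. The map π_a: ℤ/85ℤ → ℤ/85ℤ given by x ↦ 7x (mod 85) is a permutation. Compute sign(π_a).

Trace 57: π^k(57) = [57, 59, 73, 1, 7, 49, 3] for k=0..6.
Cycle lengths of π_7 on ℤ/85ℤ: [16, 16, 16, 16, 16, 4, 1]; 7 cycles in total.
n − c = 85 − 7 = 78; sign = (−1)^78 = +1.

+1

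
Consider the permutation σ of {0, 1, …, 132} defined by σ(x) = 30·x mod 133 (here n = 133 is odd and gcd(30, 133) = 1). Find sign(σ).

Start at x=30: 30 → 102 → 1 → 30 (one orbit).
The orbit structure of x ↦ 30x mod 133: 45 orbits of sizes [3, 3, 3, 3, 3, 3, 3, 3, 3, 3, 3, 3, 3, 3, 3, 3, 3, 3, 3, 3, 3, 3, 3, 3, 3, 3, 3, 3, 3, 3, 3, 3, 3, 3, 3, 3, 3, 3, 3, 3, 3, 3, 3, 3, 1].
With 45 cycles on 133 points, sign = (−1)^{133−45} = +1.

+1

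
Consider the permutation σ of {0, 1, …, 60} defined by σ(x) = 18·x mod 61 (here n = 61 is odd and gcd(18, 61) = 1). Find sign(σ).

Trace 40: π^k(40) = [40, 49, 28, 16, 44, 60, 43] for k=0..6.
Cycle lengths of π_18 on ℤ/61ℤ: [60, 1]; 2 cycles in total.
Σ(ℓ_i−1) = 61−2 = 59; sign = (−1)^59 = -1.
The Jacobi symbol (18|61) = -1 (Zolotarev) agrees.

-1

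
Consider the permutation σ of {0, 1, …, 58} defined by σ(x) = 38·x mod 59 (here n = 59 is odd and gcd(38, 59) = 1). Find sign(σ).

Orbit of 9 under x↦38x: [9, 47, 16, 18, 35, 32, 36]… (length divides ord_59(38)).
2 cycles of lengths [58, 1].
With 2 cycles on 59 points, sign = (−1)^{59−2} = -1.

-1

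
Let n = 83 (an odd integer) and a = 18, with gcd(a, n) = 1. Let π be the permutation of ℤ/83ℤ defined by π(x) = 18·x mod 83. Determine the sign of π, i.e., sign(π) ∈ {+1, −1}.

-1

Orbit of 64 under x↦18x: [64, 73, 69, 80, 29, 24, 17]… (length divides ord_83(18)).
π_18 has 2 disjoint cycles with lengths [82, 1] on {0,…,82}.
2 cycles on 83: each ℓ→(−1)^(ℓ−1), product (−1)^81 = -1.
Check: (18/83) = -1 by Zolotarev.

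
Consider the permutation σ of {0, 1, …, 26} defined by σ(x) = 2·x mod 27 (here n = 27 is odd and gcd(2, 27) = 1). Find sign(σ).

Start at x=20: 20 → 13 → 26 → 25 → 23 → 19 → 11 → … (one orbit).
4 cycles of lengths [18, 6, 2, 1].
With 4 cycles on 27 points, sign = (−1)^{27−4} = -1.
Via Zolotarev, sign(π_{2}) = (2|27) = -1.

-1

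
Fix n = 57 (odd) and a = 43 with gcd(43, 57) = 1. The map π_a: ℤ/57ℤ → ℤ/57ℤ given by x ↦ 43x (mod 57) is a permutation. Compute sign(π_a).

+1

Orbit of 43 under x↦43x: [43, 25, 49, 55, 28, 7, 16]… (length divides ord_57(43)).
The orbit structure of x ↦ 43x mod 57: 9 orbits of sizes [9, 9, 9, 9, 9, 9, 1, 1, 1].
With 9 cycles on 57 points, sign = (−1)^{57−9} = +1.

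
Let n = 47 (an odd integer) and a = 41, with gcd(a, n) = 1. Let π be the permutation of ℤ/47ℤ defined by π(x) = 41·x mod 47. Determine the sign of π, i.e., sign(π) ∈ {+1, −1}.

-1

Trace 42: π^k(42) = [42, 30, 8, 46, 6, 11, 28] for k=0..6.
Cycle lengths of π_41 on ℤ/47ℤ: [46, 1]; 2 cycles in total.
2 cycles on 47: each ℓ→(−1)^(ℓ−1), product (−1)^45 = -1.
(41|47)_J = -1 (Zolotarev's lemma cross-check).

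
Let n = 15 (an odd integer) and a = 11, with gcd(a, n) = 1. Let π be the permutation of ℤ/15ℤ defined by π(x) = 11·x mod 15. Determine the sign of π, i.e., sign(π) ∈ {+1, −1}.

-1

Start at x=1: 1 → 11 → 1 (one orbit).
π_11 has 10 disjoint cycles with lengths [2, 2, 2, 2, 2, 1, 1, 1, 1, 1] on {0,…,14}.
n − c = 15 − 10 = 5; sign = (−1)^5 = -1.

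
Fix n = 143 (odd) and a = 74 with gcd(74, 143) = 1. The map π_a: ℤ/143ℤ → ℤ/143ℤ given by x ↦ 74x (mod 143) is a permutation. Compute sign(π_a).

Orbit of 3 under x↦74x: [3, 79, 126, 29, 1, 74, 42]… (length divides ord_143(74)).
Decompose π into cycles: lengths [30, 30, 30, 30, 10, 3, 3, 3, 3, 1] (10 cycles, including the fixed point 0).
10 cycles on 143: each ℓ→(−1)^(ℓ−1), product (−1)^133 = -1.
Via Zolotarev, sign(π_{74}) = (74|143) = -1.

-1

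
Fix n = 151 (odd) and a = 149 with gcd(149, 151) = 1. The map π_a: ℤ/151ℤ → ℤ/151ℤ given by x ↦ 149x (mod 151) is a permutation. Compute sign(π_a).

-1

Start at x=132: 132 → 38 → 75 → 1 → 149 → 4 → 143 → … (one orbit).
π_149 has 6 disjoint cycles with lengths [30, 30, 30, 30, 30, 1] on {0,…,150}.
151 − 6 = 145 transpositions; sign(π) = (−1)^145 = -1.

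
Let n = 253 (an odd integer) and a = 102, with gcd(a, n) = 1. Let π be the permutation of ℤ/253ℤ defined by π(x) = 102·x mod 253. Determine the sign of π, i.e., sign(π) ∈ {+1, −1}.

Trace 243: π^k(243) = [243, 245, 196, 5, 4, 155, 124] for k=0..6.
6 cycles of lengths [110, 110, 22, 5, 5, 1].
n − c = 253 − 6 = 247; sign = (−1)^247 = -1.

-1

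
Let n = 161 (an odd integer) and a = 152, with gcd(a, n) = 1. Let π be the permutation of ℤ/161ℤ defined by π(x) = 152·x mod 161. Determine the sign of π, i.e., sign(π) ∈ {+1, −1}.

Trace 142: π^k(142) = [142, 10, 71, 5, 116, 83, 58] for k=0..6.
5 cycles of lengths [66, 66, 22, 6, 1].
Σ(ℓ_i−1) = 161−5 = 156; sign = (−1)^156 = +1.
Via Zolotarev, sign(π_{152}) = (152|161) = +1.

+1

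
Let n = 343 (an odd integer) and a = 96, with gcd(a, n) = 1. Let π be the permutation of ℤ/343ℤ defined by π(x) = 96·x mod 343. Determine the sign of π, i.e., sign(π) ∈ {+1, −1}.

-1

Orbit of 150 under x↦96x: [150, 337, 110, 270, 195, 198, 143]… (length divides ord_343(96)).
4 cycles of lengths [294, 42, 6, 1].
sign(π) = (−1)^{n − #cycles} = (−1)^{343−4} = (−1)^339 = -1.
The Jacobi symbol (96|343) = -1 (Zolotarev) agrees.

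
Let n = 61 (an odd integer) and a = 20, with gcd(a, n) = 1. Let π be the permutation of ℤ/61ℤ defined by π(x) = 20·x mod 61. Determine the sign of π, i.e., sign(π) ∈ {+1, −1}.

+1

Orbit of 34 under x↦20x: [34, 9, 58, 1, 20]… (length divides ord_61(20)).
Decompose π into cycles: lengths [5, 5, 5, 5, 5, 5, 5, 5, 5, 5, 5, 5, 1] (13 cycles, including the fixed point 0).
Σ(ℓ_i−1) = 61−13 = 48; sign = (−1)^48 = +1.
Zolotarev: (20|61) = +1, matching the cycle-count sign.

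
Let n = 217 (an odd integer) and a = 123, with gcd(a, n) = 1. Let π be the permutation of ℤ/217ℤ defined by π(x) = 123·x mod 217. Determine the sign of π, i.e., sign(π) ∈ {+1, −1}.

Trace 30: π^k(30) = [30, 1, 123, 156, 92, 32] for k=0..5.
Cycle lengths of π_123 on ℤ/217ℤ: [6, 6, 6, 6, 6, 6, 6, 6, 6, 6, 6, 6, 6, 6, 6, 6, 6, 6, 6, 6, 6, 6, 6, 6, 6, 6, 6, 6, 6, 6, 3, 3, 2, 2, 2, 2, 2, 2, 2, 2, 2, 2, 2, 2, 2, 2, 2, 1]; 48 cycles in total.
48 cycles on 217: each ℓ→(−1)^(ℓ−1), product (−1)^169 = -1.

-1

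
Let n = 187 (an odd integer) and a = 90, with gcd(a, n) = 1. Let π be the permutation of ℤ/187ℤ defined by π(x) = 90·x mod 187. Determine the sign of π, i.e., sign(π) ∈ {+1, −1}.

Start at x=182: 182 → 111 → 79 → 4 → 173 → 49 → 109 → … (one orbit).
Decompose π into cycles: lengths [80, 80, 16, 10, 1] (5 cycles, including the fixed point 0).
With 5 cycles on 187 points, sign = (−1)^{187−5} = +1.
Via Zolotarev, sign(π_{90}) = (90|187) = +1.

+1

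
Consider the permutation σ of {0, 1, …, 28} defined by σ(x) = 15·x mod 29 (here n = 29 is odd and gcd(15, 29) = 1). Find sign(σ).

-1

Orbit of 9 under x↦15x: [9, 19, 24, 12, 6, 3, 16]… (length divides ord_29(15)).
Decompose π into cycles: lengths [28, 1] (2 cycles, including the fixed point 0).
29 − 2 = 27 transpositions; sign(π) = (−1)^27 = -1.
Zolotarev: (15|29) = -1, matching the cycle-count sign.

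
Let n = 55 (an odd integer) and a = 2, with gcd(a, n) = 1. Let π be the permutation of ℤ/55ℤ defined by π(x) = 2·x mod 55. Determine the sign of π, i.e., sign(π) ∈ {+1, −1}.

Trace 34: π^k(34) = [34, 13, 26, 52, 49, 43, 31] for k=0..6.
5 cycles of lengths [20, 20, 10, 4, 1].
55 − 5 = 50 transpositions; sign(π) = (−1)^50 = +1.
The Jacobi symbol (2|55) = +1 (Zolotarev) agrees.

+1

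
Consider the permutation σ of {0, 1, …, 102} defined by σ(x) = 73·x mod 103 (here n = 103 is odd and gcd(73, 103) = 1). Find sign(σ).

Orbit of 89 under x↦73x: [89, 8, 69, 93, 94, 64, 37]… (length divides ord_103(73)).
The orbit structure of x ↦ 73x mod 103: 4 orbits of sizes [34, 34, 34, 1].
n − c = 103 − 4 = 99; sign = (−1)^99 = -1.
Via Zolotarev, sign(π_{73}) = (73|103) = -1.

-1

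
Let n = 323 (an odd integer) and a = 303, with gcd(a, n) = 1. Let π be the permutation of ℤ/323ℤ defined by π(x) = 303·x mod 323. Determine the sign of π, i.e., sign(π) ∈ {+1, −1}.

+1

Orbit of 77 under x↦303x: [77, 75, 115, 284, 134, 227, 305]… (length divides ord_323(303)).
Cycle type of π: 16×19 + 2×9 + 1; total 29 cycles.
sign(π) = (−1)^{n − #cycles} = (−1)^{323−29} = (−1)^294 = +1.
Zolotarev: (303|323) = +1, matching the cycle-count sign.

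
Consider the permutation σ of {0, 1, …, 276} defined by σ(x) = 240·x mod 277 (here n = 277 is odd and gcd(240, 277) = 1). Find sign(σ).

Orbit of 239 under x↦240x: [239, 21, 54, 218, 244, 113, 251]… (length divides ord_277(240)).
Cycle lengths of π_240 on ℤ/277ℤ: [92, 92, 92, 1]; 4 cycles in total.
sign(π) = (−1)^{n − #cycles} = (−1)^{277−4} = (−1)^273 = -1.
The Jacobi symbol (240|277) = -1 (Zolotarev) agrees.

-1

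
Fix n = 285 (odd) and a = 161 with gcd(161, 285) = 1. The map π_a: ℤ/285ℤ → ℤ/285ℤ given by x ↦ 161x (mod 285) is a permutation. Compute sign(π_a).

-1

Start at x=101: 101 → 16 → 11 → 61 → 131 → 1 → 161 → … (one orbit).
Decompose π into cycles: lengths [18, 18, 18, 18, 18, 18, 18, 18, 18, 18, 9, 9, 9, 9, 9, 9, 9, 9, 9, 9, 2, 2, 2, 2, 2, 1, 1, 1, 1, 1] (30 cycles, including the fixed point 0).
30 cycles on 285: each ℓ→(−1)^(ℓ−1), product (−1)^255 = -1.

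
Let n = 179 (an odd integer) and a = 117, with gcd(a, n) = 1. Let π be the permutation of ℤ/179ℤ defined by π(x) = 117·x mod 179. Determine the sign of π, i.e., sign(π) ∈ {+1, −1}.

Trace 17: π^k(17) = [17, 20, 13, 89, 31, 47, 129] for k=0..6.
Decompose π into cycles: lengths [89, 89, 1] (3 cycles, including the fixed point 0).
n − c = 179 − 3 = 176; sign = (−1)^176 = +1.
Check: (117/179) = +1 by Zolotarev.

+1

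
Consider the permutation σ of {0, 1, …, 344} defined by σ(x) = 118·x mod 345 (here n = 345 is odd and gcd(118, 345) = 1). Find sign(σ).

Trace 154: π^k(154) = [154, 232, 121, 133, 169, 277, 256] for k=0..6.
π_118 has 18 disjoint cycles with lengths [44, 44, 44, 44, 44, 44, 11, 11, 11, 11, 11, 11, 4, 4, 4, 1, 1, 1] on {0,…,344}.
With 18 cycles on 345 points, sign = (−1)^{345−18} = -1.
Zolotarev: (118|345) = -1, matching the cycle-count sign.

-1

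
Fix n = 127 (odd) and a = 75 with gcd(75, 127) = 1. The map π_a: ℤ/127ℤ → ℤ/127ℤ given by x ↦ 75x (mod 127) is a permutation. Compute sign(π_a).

-1

Start at x=99: 99 → 59 → 107 → 24 → 22 → 126 → 52 → … (one orbit).
Decompose π into cycles: lengths [18, 18, 18, 18, 18, 18, 18, 1] (8 cycles, including the fixed point 0).
127 − 8 = 119 transpositions; sign(π) = (−1)^119 = -1.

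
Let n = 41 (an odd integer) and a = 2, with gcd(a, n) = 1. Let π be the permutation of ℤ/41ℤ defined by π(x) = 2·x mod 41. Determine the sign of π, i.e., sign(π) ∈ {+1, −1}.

+1

Trace 36: π^k(36) = [36, 31, 21, 1, 2, 4, 8] for k=0..6.
Decompose π into cycles: lengths [20, 20, 1] (3 cycles, including the fixed point 0).
sign(π) = (−1)^{n − #cycles} = (−1)^{41−3} = (−1)^38 = +1.
Via Zolotarev, sign(π_{2}) = (2|41) = +1.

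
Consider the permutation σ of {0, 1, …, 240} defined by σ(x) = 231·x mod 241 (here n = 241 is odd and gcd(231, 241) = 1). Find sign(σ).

+1

Orbit of 119 under x↦231x: [119, 15, 91, 54, 183, 98, 225]… (length divides ord_241(231)).
17 cycles of lengths [15, 15, 15, 15, 15, 15, 15, 15, 15, 15, 15, 15, 15, 15, 15, 15, 1].
17 cycles on 241: each ℓ→(−1)^(ℓ−1), product (−1)^224 = +1.
Zolotarev: (231|241) = +1, matching the cycle-count sign.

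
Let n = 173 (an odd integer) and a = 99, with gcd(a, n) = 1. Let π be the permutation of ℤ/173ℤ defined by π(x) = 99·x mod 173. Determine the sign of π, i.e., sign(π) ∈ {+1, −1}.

Start at x=49: 49 → 7 → 1 → 99 → 113 → 115 → 140 → … (one orbit).
Cycle type of π: 172 + 1; total 2 cycles.
n − c = 173 − 2 = 171; sign = (−1)^171 = -1.
(99|173)_J = -1 (Zolotarev's lemma cross-check).

-1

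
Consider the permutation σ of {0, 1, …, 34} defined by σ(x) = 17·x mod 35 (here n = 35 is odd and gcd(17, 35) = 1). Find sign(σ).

+1

Start at x=12: 12 → 29 → 3 → 16 → 27 → 4 → 33 → … (one orbit).
π_17 has 5 disjoint cycles with lengths [12, 12, 6, 4, 1] on {0,…,34}.
35 − 5 = 30 transpositions; sign(π) = (−1)^30 = +1.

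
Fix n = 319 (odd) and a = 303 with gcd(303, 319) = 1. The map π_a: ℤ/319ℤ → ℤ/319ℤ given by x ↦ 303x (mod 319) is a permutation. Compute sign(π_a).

-1

Trace 199: π^k(199) = [199, 6, 223, 260, 306, 208, 181] for k=0..6.
Decompose π into cycles: lengths [70, 70, 70, 70, 14, 14, 10, 1] (8 cycles, including the fixed point 0).
sign(π) = (−1)^{n − #cycles} = (−1)^{319−8} = (−1)^311 = -1.
The Jacobi symbol (303|319) = -1 (Zolotarev) agrees.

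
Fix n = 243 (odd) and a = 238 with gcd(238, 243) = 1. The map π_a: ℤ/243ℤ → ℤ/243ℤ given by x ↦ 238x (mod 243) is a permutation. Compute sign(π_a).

+1

Start at x=199: 199 → 220 → 115 → 154 → 202 → 205 → 190 → … (one orbit).
Decompose π into cycles: lengths [81, 81, 27, 27, 9, 9, 3, 3, 1, 1, 1] (11 cycles, including the fixed point 0).
11 cycles on 243: each ℓ→(−1)^(ℓ−1), product (−1)^232 = +1.
Zolotarev: (238|243) = +1, matching the cycle-count sign.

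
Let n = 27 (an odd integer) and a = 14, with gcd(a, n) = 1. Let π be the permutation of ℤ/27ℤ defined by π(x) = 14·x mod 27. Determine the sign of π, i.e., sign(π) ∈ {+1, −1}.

-1

Orbit of 1 under x↦14x: [1, 14, 7, 17, 22, 11, 19]… (length divides ord_27(14)).
Cycle type of π: 18 + 6 + 2 + 1; total 4 cycles.
4 cycles on 27: each ℓ→(−1)^(ℓ−1), product (−1)^23 = -1.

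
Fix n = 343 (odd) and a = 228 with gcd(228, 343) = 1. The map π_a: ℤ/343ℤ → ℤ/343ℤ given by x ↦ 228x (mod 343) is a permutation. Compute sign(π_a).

Orbit of 302 under x↦228x: [302, 256, 58, 190, 102, 275, 274]… (length divides ord_343(228)).
Cycle type of π: 147×2 + 21×2 + 3×2 + 1; total 7 cycles.
7 cycles on 343: each ℓ→(−1)^(ℓ−1), product (−1)^336 = +1.
Via Zolotarev, sign(π_{228}) = (228|343) = +1.

+1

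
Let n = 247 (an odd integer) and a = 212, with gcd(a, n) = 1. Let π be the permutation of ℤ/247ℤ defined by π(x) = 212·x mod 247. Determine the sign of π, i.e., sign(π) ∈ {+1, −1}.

Start at x=144: 144 → 147 → 42 → 12 → 74 → 127 → 1 → … (one orbit).
π_212 has 16 disjoint cycles with lengths [18, 18, 18, 18, 18, 18, 18, 18, 18, 18, 18, 18, 18, 6, 6, 1] on {0,…,246}.
Σ(ℓ_i−1) = 247−16 = 231; sign = (−1)^231 = -1.

-1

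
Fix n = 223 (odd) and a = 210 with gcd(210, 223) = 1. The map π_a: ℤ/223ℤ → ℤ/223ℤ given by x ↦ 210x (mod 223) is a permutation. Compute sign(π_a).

+1

Orbit of 66 under x↦210x: [66, 34, 4, 171, 7, 132, 68]… (length divides ord_223(210)).
7 cycles of lengths [37, 37, 37, 37, 37, 37, 1].
7 cycles on 223: each ℓ→(−1)^(ℓ−1), product (−1)^216 = +1.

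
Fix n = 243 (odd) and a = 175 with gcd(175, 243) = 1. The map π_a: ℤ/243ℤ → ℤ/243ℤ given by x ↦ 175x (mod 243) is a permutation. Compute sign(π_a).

Trace 241: π^k(241) = [241, 136, 229, 223, 145, 103, 43] for k=0..6.
11 cycles of lengths [81, 81, 27, 27, 9, 9, 3, 3, 1, 1, 1].
With 11 cycles on 243 points, sign = (−1)^{243−11} = +1.

+1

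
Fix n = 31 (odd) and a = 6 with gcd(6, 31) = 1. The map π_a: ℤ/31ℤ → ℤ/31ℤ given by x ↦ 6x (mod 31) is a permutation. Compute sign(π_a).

Trace 25: π^k(25) = [25, 26, 1, 6, 5, 30] for k=0..5.
6 cycles of lengths [6, 6, 6, 6, 6, 1].
n − c = 31 − 6 = 25; sign = (−1)^25 = -1.

-1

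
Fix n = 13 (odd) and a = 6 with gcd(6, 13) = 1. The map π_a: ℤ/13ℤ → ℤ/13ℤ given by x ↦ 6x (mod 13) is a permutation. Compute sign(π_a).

Start at x=10: 10 → 8 → 9 → 2 → 12 → 7 → 3 → … (one orbit).
2 cycles of lengths [12, 1].
n − c = 13 − 2 = 11; sign = (−1)^11 = -1.
Check: (6/13) = -1 by Zolotarev.

-1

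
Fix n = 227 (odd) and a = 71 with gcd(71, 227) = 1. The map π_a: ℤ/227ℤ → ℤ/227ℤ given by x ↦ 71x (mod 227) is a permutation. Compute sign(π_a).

+1

Start at x=116: 116 → 64 → 4 → 57 → 188 → 182 → 210 → … (one orbit).
The orbit structure of x ↦ 71x mod 227: 3 orbits of sizes [113, 113, 1].
3 cycles on 227: each ℓ→(−1)^(ℓ−1), product (−1)^224 = +1.
The Jacobi symbol (71|227) = +1 (Zolotarev) agrees.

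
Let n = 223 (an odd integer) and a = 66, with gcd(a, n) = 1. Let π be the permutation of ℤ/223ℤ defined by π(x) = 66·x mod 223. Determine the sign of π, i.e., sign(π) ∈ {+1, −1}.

+1

Orbit of 197 under x↦66x: [197, 68, 28, 64, 210, 34, 14]… (length divides ord_223(66)).
Cycle type of π: 37×6 + 1; total 7 cycles.
7 cycles on 223: each ℓ→(−1)^(ℓ−1), product (−1)^216 = +1.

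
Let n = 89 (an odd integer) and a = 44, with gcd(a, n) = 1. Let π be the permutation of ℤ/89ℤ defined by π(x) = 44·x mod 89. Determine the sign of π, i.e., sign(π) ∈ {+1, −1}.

Trace 57: π^k(57) = [57, 16, 81, 4, 87, 1, 44] for k=0..6.
π_44 has 5 disjoint cycles with lengths [22, 22, 22, 22, 1] on {0,…,88}.
89 − 5 = 84 transpositions; sign(π) = (−1)^84 = +1.
(44|89)_J = +1 (Zolotarev's lemma cross-check).

+1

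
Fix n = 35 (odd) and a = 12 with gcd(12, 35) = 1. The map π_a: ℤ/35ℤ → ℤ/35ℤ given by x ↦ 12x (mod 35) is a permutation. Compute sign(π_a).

+1

Trace 4: π^k(4) = [4, 13, 16, 17, 29, 33, 11] for k=0..6.
5 cycles of lengths [12, 12, 6, 4, 1].
5 cycles on 35: each ℓ→(−1)^(ℓ−1), product (−1)^30 = +1.
Zolotarev: (12|35) = +1, matching the cycle-count sign.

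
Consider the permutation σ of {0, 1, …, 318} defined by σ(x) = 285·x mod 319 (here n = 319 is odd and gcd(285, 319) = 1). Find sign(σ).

Trace 219: π^k(219) = [219, 210, 197, 1, 285, 199, 252] for k=0..6.
Cycle lengths of π_285 on ℤ/319ℤ: [14, 14, 14, 14, 14, 14, 14, 14, 14, 14, 14, 14, 14, 14, 14, 14, 14, 14, 14, 14, 7, 7, 7, 7, 2, 2, 2, 2, 2, 1]; 30 cycles in total.
n − c = 319 − 30 = 289; sign = (−1)^289 = -1.
Via Zolotarev, sign(π_{285}) = (285|319) = -1.

-1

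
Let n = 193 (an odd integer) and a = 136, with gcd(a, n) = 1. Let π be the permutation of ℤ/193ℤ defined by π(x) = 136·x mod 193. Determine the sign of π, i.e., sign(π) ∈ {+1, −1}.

Trace 53: π^k(53) = [53, 67, 41, 172, 39, 93, 103] for k=0..6.
Cycle type of π: 192 + 1; total 2 cycles.
193 − 2 = 191 transpositions; sign(π) = (−1)^191 = -1.
The Jacobi symbol (136|193) = -1 (Zolotarev) agrees.

-1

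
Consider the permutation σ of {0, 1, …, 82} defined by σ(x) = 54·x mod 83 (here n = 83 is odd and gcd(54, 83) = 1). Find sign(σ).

Start at x=29: 29 → 72 → 70 → 45 → 23 → 80 → 4 → … (one orbit).
Decompose π into cycles: lengths [82, 1] (2 cycles, including the fixed point 0).
With 2 cycles on 83 points, sign = (−1)^{83−2} = -1.

-1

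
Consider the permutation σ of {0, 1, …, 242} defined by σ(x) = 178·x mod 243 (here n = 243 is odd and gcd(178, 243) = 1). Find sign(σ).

+1

Trace 199: π^k(199) = [199, 187, 238, 82, 16, 175, 46] for k=0..6.
The orbit structure of x ↦ 178x mod 243: 11 orbits of sizes [81, 81, 27, 27, 9, 9, 3, 3, 1, 1, 1].
With 11 cycles on 243 points, sign = (−1)^{243−11} = +1.
Via Zolotarev, sign(π_{178}) = (178|243) = +1.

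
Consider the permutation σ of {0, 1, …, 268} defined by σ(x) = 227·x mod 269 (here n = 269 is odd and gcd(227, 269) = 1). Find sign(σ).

Start at x=234: 234 → 125 → 130 → 189 → 132 → 105 → 163 → … (one orbit).
Cycle lengths of π_227 on ℤ/269ℤ: [268, 1]; 2 cycles in total.
269 − 2 = 267 transpositions; sign(π) = (−1)^267 = -1.

-1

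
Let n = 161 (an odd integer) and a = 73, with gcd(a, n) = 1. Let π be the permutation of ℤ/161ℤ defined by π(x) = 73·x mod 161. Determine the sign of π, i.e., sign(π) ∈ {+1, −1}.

Orbit of 100 under x↦73x: [100, 55, 151, 75, 1, 73, 16]… (length divides ord_161(73)).
π_73 has 6 disjoint cycles with lengths [66, 66, 11, 11, 6, 1] on {0,…,160}.
Σ(ℓ_i−1) = 161−6 = 155; sign = (−1)^155 = -1.
Zolotarev: (73|161) = -1, matching the cycle-count sign.

-1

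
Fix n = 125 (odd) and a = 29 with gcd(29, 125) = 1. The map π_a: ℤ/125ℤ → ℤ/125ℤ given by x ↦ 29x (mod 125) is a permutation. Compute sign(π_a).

+1

Trace 96: π^k(96) = [96, 34, 111, 94, 101, 54, 66] for k=0..6.
π_29 has 7 disjoint cycles with lengths [50, 50, 10, 10, 2, 2, 1] on {0,…,124}.
sign(π) = (−1)^{n − #cycles} = (−1)^{125−7} = (−1)^118 = +1.
Via Zolotarev, sign(π_{29}) = (29|125) = +1.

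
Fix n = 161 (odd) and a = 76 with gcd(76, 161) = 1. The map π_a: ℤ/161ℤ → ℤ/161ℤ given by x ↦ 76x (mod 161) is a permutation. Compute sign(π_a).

+1

Start at x=132: 132 → 50 → 97 → 127 → 153 → 36 → 160 → … (one orbit).
The orbit structure of x ↦ 76x mod 161: 11 orbits of sizes [22, 22, 22, 22, 22, 22, 22, 2, 2, 2, 1].
Σ(ℓ_i−1) = 161−11 = 150; sign = (−1)^150 = +1.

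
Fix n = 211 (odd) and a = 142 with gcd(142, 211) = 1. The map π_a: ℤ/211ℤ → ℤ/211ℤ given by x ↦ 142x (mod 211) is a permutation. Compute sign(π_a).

Orbit of 141 under x↦142x: [141, 188, 110, 6, 8, 81, 108]… (length divides ord_211(142)).
2 cycles of lengths [210, 1].
211 − 2 = 209 transpositions; sign(π) = (−1)^209 = -1.
The Jacobi symbol (142|211) = -1 (Zolotarev) agrees.

-1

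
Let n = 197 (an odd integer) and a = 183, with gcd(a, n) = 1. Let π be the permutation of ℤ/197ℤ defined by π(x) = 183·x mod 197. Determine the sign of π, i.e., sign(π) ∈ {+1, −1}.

Trace 196: π^k(196) = [196, 14, 1, 183] for k=0..3.
50 cycles of lengths [4, 4, 4, 4, 4, 4, 4, 4, 4, 4, 4, 4, 4, 4, 4, 4, 4, 4, 4, 4, 4, 4, 4, 4, 4, 4, 4, 4, 4, 4, 4, 4, 4, 4, 4, 4, 4, 4, 4, 4, 4, 4, 4, 4, 4, 4, 4, 4, 4, 1].
n − c = 197 − 50 = 147; sign = (−1)^147 = -1.
(183|197)_J = -1 (Zolotarev's lemma cross-check).

-1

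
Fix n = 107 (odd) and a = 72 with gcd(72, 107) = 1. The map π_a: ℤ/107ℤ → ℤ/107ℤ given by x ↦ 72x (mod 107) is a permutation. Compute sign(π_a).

Start at x=75: 75 → 50 → 69 → 46 → 102 → 68 → 81 → … (one orbit).
Cycle type of π: 106 + 1; total 2 cycles.
With 2 cycles on 107 points, sign = (−1)^{107−2} = -1.

-1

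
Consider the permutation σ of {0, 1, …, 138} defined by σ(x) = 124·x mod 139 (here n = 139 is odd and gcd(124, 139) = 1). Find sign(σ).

Trace 65: π^k(65) = [65, 137, 30, 106, 78, 81, 36] for k=0..6.
Cycle type of π: 69×2 + 1; total 3 cycles.
3 cycles on 139: each ℓ→(−1)^(ℓ−1), product (−1)^136 = +1.

+1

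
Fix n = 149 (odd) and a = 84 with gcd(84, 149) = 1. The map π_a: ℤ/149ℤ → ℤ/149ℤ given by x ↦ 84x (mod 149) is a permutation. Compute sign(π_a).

Trace 65: π^k(65) = [65, 96, 18, 22, 60, 123, 51] for k=0..6.
The orbit structure of x ↦ 84x mod 149: 2 orbits of sizes [148, 1].
sign(π) = (−1)^{n − #cycles} = (−1)^{149−2} = (−1)^147 = -1.

-1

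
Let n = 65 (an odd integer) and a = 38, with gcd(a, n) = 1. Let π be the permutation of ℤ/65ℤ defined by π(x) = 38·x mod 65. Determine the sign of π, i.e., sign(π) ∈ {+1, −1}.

-1

Start at x=14: 14 → 12 → 1 → 38 → 14 (one orbit).
Decompose π into cycles: lengths [4, 4, 4, 4, 4, 4, 4, 4, 4, 4, 4, 4, 4, 2, 2, 2, 2, 2, 2, 1] (20 cycles, including the fixed point 0).
sign(π) = (−1)^{n − #cycles} = (−1)^{65−20} = (−1)^45 = -1.
Zolotarev: (38|65) = -1, matching the cycle-count sign.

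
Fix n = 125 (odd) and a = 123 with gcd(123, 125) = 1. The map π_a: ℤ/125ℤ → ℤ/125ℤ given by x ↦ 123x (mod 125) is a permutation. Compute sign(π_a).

-1

Orbit of 121 under x↦123x: [121, 8, 109, 32, 61, 3, 119]… (length divides ord_125(123)).
4 cycles of lengths [100, 20, 4, 1].
125 − 4 = 121 transpositions; sign(π) = (−1)^121 = -1.
Zolotarev: (123|125) = -1, matching the cycle-count sign.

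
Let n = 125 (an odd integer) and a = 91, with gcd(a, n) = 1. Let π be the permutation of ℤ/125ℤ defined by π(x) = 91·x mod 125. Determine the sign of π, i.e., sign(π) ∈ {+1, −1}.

Trace 66: π^k(66) = [66, 6, 46, 61, 51, 16, 81] for k=0..6.
Cycle lengths of π_91 on ℤ/125ℤ: [25, 25, 25, 25, 5, 5, 5, 5, 1, 1, 1, 1, 1]; 13 cycles in total.
n − c = 125 − 13 = 112; sign = (−1)^112 = +1.

+1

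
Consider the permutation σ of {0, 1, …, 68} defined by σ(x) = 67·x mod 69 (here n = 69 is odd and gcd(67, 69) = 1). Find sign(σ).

-1

Start at x=10: 10 → 49 → 40 → 58 → 22 → 25 → 19 → … (one orbit).
Decompose π into cycles: lengths [22, 22, 22, 1, 1, 1] (6 cycles, including the fixed point 0).
sign(π) = (−1)^{n − #cycles} = (−1)^{69−6} = (−1)^63 = -1.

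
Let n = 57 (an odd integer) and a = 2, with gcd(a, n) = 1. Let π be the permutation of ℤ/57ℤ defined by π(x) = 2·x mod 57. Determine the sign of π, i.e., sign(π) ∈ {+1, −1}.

Orbit of 25 under x↦2x: [25, 50, 43, 29, 1, 2, 4]… (length divides ord_57(2)).
Decompose π into cycles: lengths [18, 18, 18, 2, 1] (5 cycles, including the fixed point 0).
With 5 cycles on 57 points, sign = (−1)^{57−5} = +1.

+1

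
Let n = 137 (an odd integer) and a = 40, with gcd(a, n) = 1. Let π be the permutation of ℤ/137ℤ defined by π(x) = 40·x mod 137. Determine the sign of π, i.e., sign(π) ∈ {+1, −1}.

-1

Orbit of 55 under x↦40x: [55, 8, 46, 59, 31, 7, 6]… (length divides ord_137(40)).
Cycle lengths of π_40 on ℤ/137ℤ: [136, 1]; 2 cycles in total.
With 2 cycles on 137 points, sign = (−1)^{137−2} = -1.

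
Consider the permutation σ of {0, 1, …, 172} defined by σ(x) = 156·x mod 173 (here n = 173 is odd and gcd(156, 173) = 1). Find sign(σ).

-1

Trace 106: π^k(106) = [106, 101, 13, 125, 124, 141, 25] for k=0..6.
Cycle lengths of π_156 on ℤ/173ℤ: [172, 1]; 2 cycles in total.
sign(π) = (−1)^{n − #cycles} = (−1)^{173−2} = (−1)^171 = -1.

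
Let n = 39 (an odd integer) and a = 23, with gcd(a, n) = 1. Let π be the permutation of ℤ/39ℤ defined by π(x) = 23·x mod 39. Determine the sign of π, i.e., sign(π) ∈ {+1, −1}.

-1

Start at x=16: 16 → 17 → 1 → 23 → 22 → 38 → 16 (one orbit).
Decompose π into cycles: lengths [6, 6, 6, 6, 6, 6, 2, 1] (8 cycles, including the fixed point 0).
39 − 8 = 31 transpositions; sign(π) = (−1)^31 = -1.
Zolotarev: (23|39) = -1, matching the cycle-count sign.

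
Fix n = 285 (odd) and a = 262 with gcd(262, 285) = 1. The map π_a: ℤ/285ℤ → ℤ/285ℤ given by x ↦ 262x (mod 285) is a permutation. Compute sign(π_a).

+1

Orbit of 4 under x↦262x: [4, 193, 121, 67, 169, 103, 196]… (length divides ord_285(262)).
The orbit structure of x ↦ 262x mod 285: 15 orbits of sizes [36, 36, 36, 36, 36, 36, 18, 18, 18, 4, 4, 4, 1, 1, 1].
n − c = 285 − 15 = 270; sign = (−1)^270 = +1.
The Jacobi symbol (262|285) = +1 (Zolotarev) agrees.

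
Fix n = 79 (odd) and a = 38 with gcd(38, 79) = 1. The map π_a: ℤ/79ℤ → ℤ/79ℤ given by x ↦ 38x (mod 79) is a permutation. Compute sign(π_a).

Trace 65: π^k(65) = [65, 21, 8, 67, 18, 52, 1] for k=0..6.
Decompose π into cycles: lengths [13, 13, 13, 13, 13, 13, 1] (7 cycles, including the fixed point 0).
n − c = 79 − 7 = 72; sign = (−1)^72 = +1.

+1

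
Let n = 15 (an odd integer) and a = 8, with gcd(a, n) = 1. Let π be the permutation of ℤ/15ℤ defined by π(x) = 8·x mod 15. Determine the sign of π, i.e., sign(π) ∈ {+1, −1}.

+1

Trace 4: π^k(4) = [4, 2, 1, 8] for k=0..3.
Cycle type of π: 4×3 + 2 + 1; total 5 cycles.
15 − 5 = 10 transpositions; sign(π) = (−1)^10 = +1.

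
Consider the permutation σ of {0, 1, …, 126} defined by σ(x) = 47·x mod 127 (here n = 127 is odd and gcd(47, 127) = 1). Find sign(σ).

Trace 8: π^k(8) = [8, 122, 19, 4, 61, 73, 2] for k=0..6.
Cycle type of π: 21×6 + 1; total 7 cycles.
sign(π) = (−1)^{n − #cycles} = (−1)^{127−7} = (−1)^120 = +1.
Via Zolotarev, sign(π_{47}) = (47|127) = +1.

+1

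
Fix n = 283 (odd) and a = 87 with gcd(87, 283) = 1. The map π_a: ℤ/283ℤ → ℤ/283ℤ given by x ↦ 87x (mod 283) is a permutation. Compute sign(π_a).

-1

Start at x=244: 244 → 3 → 261 → 67 → 169 → 270 → 1 → … (one orbit).
2 cycles of lengths [282, 1].
n − c = 283 − 2 = 281; sign = (−1)^281 = -1.
Check: (87/283) = -1 by Zolotarev.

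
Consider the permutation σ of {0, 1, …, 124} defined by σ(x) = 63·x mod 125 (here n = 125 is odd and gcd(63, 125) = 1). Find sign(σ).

Orbit of 114 under x↦63x: [114, 57, 91, 108, 54, 27, 76]… (length divides ord_125(63)).
4 cycles of lengths [100, 20, 4, 1].
n − c = 125 − 4 = 121; sign = (−1)^121 = -1.
Check: (63/125) = -1 by Zolotarev.

-1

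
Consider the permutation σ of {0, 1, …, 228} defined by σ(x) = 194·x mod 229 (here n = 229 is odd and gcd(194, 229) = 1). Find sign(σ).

-1

Orbit of 193 under x↦194x: [193, 115, 97, 40, 203, 223, 210]… (length divides ord_229(194)).
Cycle type of π: 228 + 1; total 2 cycles.
With 2 cycles on 229 points, sign = (−1)^{229−2} = -1.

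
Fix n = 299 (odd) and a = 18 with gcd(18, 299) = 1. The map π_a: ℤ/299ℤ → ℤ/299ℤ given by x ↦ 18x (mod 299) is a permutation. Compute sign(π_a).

Orbit of 174 under x↦18x: [174, 142, 164, 261, 213, 246, 242]… (length divides ord_299(18)).
π_18 has 12 disjoint cycles with lengths [44, 44, 44, 44, 44, 44, 11, 11, 4, 4, 4, 1] on {0,…,298}.
Σ(ℓ_i−1) = 299−12 = 287; sign = (−1)^287 = -1.
Via Zolotarev, sign(π_{18}) = (18|299) = -1.

-1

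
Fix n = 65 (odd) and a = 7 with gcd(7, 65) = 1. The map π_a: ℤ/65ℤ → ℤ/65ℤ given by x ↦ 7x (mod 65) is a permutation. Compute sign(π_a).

+1

Orbit of 18 under x↦7x: [18, 61, 37, 64, 58, 16, 47]… (length divides ord_65(7)).
Cycle lengths of π_7 on ℤ/65ℤ: [12, 12, 12, 12, 12, 4, 1]; 7 cycles in total.
sign(π) = (−1)^{n − #cycles} = (−1)^{65−7} = (−1)^58 = +1.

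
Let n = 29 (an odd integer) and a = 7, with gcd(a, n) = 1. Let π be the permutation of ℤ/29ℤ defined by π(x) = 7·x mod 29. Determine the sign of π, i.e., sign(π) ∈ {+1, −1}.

Start at x=1: 1 → 7 → 20 → 24 → 23 → 16 → 25 → 1 (one orbit).
5 cycles of lengths [7, 7, 7, 7, 1].
5 cycles on 29: each ℓ→(−1)^(ℓ−1), product (−1)^24 = +1.
The Jacobi symbol (7|29) = +1 (Zolotarev) agrees.

+1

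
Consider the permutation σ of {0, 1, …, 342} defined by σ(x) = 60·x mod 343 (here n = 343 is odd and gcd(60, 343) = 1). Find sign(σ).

Orbit of 37 under x↦60x: [37, 162, 116, 100, 169, 193, 261]… (length divides ord_343(60)).
Cycle type of π: 147×2 + 21×2 + 3×2 + 1; total 7 cycles.
7 cycles on 343: each ℓ→(−1)^(ℓ−1), product (−1)^336 = +1.

+1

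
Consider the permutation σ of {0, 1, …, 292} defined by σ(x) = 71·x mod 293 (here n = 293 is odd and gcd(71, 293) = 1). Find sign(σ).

+1

Start at x=88: 88 → 95 → 6 → 133 → 67 → 69 → 211 → … (one orbit).
3 cycles of lengths [146, 146, 1].
3 cycles on 293: each ℓ→(−1)^(ℓ−1), product (−1)^290 = +1.
Via Zolotarev, sign(π_{71}) = (71|293) = +1.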